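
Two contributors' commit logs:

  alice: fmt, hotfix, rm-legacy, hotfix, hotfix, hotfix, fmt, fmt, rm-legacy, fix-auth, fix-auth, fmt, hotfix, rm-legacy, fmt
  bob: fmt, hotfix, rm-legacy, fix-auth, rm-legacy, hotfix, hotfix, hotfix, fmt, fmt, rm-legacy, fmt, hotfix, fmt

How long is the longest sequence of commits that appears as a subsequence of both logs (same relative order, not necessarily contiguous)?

12

Pick fmt (alice #1, bob #1); then hotfix (alice #2, bob #2); then rm-legacy (alice #3, bob #5); then hotfix (alice #4, bob #6); then hotfix (alice #5, bob #7); then hotfix (alice #6, bob #8); then fmt (alice #7, bob #9); then fmt (alice #8, bob #10); then rm-legacy (alice #9, bob #11); then fmt (alice #12, bob #12); then hotfix (alice #13, bob #13); then fmt (alice #15, bob #14); all 12 commits appear in both, in order. The LCS DP gives dp[15][14] = 12, so this is optimal.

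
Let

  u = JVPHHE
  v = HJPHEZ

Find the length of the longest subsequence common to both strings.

4

Let dp[i][j] be the LCS length of the first i characters of u and the first j characters of v. dp[i][j] = dp[i-1][j-1]+1 when the i-th and j-th characters match, else max(dp[i-1][j], dp[i][j-1]).
    ·  H  J  P  H  E  Z
 ·  0  0  0  0  0  0  0
 J  0  0  1  1  1  1  1
 V  0  0  1  1  1  1  1
 P  0  0  1  2  2  2  2
 H  0  1  1  2  3  3  3
 H  0  1  1  2  3  3  3
 E  0  1  1  2  3  4  4
dp[6][6] = 4. One LCS (by backtracking along matches): JPHE.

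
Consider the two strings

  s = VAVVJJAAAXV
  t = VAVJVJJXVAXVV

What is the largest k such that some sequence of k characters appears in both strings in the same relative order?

Let dp[i][j] be the LCS length of the first i characters of s and the first j characters of t. dp[i][j] = dp[i-1][j-1]+1 when the i-th and j-th characters match, else max(dp[i-1][j], dp[i][j-1]).
    ·  V  A  V  J  V  J  J  X  V  A  X  V  V
 ·  0  0  0  0  0  0  0  0  0  0  0  0  0  0
 V  0  1  1  1  1  1  1  1  1  1  1  1  1  1
 A  0  1  2  2  2  2  2  2  2  2  2  2  2  2
 V  0  1  2  3  3  3  3  3  3  3  3  3  3  3
 V  0  1  2  3  3  4  4  4  4  4  4  4  4  4
 J  0  1  2  3  4  4  5  5  5  5  5  5  5  5
 J  0  1  2  3  4  4  5  6  6  6  6  6  6  6
 A  0  1  2  3  4  4  5  6  6  6  7  7  7  7
 A  0  1  2  3  4  4  5  6  6  6  7  7  7  7
 A  0  1  2  3  4  4  5  6  6  6  7  7  7  7
 X  0  1  2  3  4  4  5  6  7  7  7  8  8  8
 V  0  1  2  3  4  5  5  6  7  8  8  8  9  9
dp[11][13] = 9. One LCS (by backtracking along matches): VAVVJJAXV.

9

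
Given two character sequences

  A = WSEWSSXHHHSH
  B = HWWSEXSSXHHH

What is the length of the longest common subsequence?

Let dp[i][j] be the LCS length of the first i characters of A and the first j characters of B. dp[i][j] = dp[i-1][j-1]+1 when the i-th and j-th characters match, else max(dp[i-1][j], dp[i][j-1]).
    ·  H  W  W  S  E  X  S  S  X  H  H  H
 ·  0  0  0  0  0  0  0  0  0  0  0  0  0
 W  0  0  1  1  1  1  1  1  1  1  1  1  1
 S  0  0  1  1  2  2  2  2  2  2  2  2  2
 E  0  0  1  1  2  3  3  3  3  3  3  3  3
 W  0  0  1  2  2  3  3  3  3  3  3  3  3
 S  0  0  1  2  3  3  3  4  4  4  4  4  4
 S  0  0  1  2  3  3  3  4  5  5  5  5  5
 X  0  0  1  2  3  3  4  4  5  6  6  6  6
 H  0  1  1  2  3  3  4  4  5  6  7  7  7
 H  0  1  1  2  3  3  4  4  5  6  7  8  8
 H  0  1  1  2  3  3  4  4  5  6  7  8  9
 S  0  1  1  2  3  3  4  5  5  6  7  8  9
 H  0  1  1  2  3  3  4  5  5  6  7  8  9
dp[12][12] = 9. One LCS (by backtracking along matches): WSESSXHHH.

9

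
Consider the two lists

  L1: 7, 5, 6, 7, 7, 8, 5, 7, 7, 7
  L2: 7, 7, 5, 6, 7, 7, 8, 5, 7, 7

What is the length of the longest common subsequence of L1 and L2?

9

One common subsequence of length 9: 7 [1,2], 5 [2,3], 6 [3,4], 7 [4,5], 7 [5,6], 8 [6,7], 5 [7,8], 7 [9,9], 7 [10,10]. The LCS DP gives dp[10][10] = 9, so this is optimal.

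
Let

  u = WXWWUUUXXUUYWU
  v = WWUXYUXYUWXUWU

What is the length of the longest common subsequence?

9

Match W [3,1] → W [4,2] → U [5,3] → U [6,6] → U [7,9] → X [9,11] → U [11,12] → W [13,13] → U [14,14] — 9 characters in the same relative order in both, and the DP table's final entry dp[14][14] is also 9, so no common subsequence is longer.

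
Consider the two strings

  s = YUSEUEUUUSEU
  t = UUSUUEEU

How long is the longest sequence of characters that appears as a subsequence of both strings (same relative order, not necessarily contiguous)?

Let dp[i][j] be the LCS length of the first i characters of s and the first j characters of t. dp[i][j] = dp[i-1][j-1]+1 when the i-th and j-th characters match, else max(dp[i-1][j], dp[i][j-1]).
    ·  U  U  S  U  U  E  E  U
 ·  0  0  0  0  0  0  0  0  0
 Y  0  0  0  0  0  0  0  0  0
 U  0  1  1  1  1  1  1  1  1
 S  0  1  1  2  2  2  2  2  2
 E  0  1  1  2  2  2  3  3  3
 U  0  1  2  2  3  3  3  3  4
 E  0  1  2  2  3  3  4  4  4
 U  0  1  2  2  3  4  4  4  5
 U  0  1  2  2  3  4  4  4  5
 U  0  1  2  2  3  4  4  4  5
 S  0  1  2  3  3  4  4  4  5
 E  0  1  2  3  3  4  5  5  5
 U  0  1  2  3  4  4  5  5  6
dp[12][8] = 6. One LCS (by backtracking along matches): USUEEU.

6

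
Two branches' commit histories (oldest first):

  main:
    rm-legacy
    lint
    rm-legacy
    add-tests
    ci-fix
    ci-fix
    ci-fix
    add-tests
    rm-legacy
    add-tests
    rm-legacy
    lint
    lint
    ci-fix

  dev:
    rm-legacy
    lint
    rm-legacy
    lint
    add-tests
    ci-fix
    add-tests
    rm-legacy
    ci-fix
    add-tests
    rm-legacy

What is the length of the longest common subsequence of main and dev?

9

One common subsequence of length 9: rm-legacy at main[1]=dev[1], lint at main[2]=dev[2], rm-legacy at main[3]=dev[3], add-tests at main[4]=dev[5], ci-fix at main[7]=dev[6], add-tests at main[8]=dev[7], rm-legacy at main[9]=dev[8], add-tests at main[10]=dev[10], rm-legacy at main[11]=dev[11], and the DP table's final entry dp[14][11] is also 9, so no common subsequence is longer.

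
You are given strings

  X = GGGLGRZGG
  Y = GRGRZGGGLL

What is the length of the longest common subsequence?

6

Match G (X #1, Y #1); then G (X #5, Y #3); then R (X #6, Y #4); then Z (X #7, Y #5); then G (X #8, Y #7); then G (X #9, Y #8) — 6 characters in the same relative order in both, and the DP table's final entry dp[9][10] is also 6, so no common subsequence is longer.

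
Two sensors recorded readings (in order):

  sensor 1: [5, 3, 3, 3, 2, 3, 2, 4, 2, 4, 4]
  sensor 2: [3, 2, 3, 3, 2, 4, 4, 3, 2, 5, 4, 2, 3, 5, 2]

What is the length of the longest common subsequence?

Match 3 [2,1], 3 [3,3], 3 [4,4], 2 [5,5], 3 [6,8], 2 [7,9], 4 [8,11], 2 [9,15] — 8 values in the same relative order in both. Since dp[11][15] = 8, nothing longer is possible.

8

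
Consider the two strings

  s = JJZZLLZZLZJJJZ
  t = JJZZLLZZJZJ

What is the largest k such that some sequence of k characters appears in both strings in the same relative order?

Pick J at s[1]=t[1], J at s[2]=t[2], Z at s[3]=t[3], Z at s[4]=t[4], L at s[5]=t[5], L at s[6]=t[6], Z at s[7]=t[7], Z at s[8]=t[8], Z at s[10]=t[10], J at s[13]=t[11]; all 10 characters appear in both, in order. dp[14][11] = 10 confirms this is the maximum.

10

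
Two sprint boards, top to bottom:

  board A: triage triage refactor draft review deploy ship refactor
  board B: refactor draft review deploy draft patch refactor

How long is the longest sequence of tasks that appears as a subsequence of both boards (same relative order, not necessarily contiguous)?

One common subsequence of length 5: refactor at board A[3]=board B[1], then draft at board A[4]=board B[2], then review at board A[5]=board B[3], then deploy at board A[6]=board B[4], then refactor at board A[8]=board B[7]. The LCS DP gives dp[8][7] = 5, so this is optimal.

5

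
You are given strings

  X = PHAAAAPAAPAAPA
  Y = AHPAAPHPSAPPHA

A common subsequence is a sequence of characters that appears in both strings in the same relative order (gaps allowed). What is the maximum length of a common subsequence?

8

Taking P (X #1, Y #3), A (X #3, Y #4), A (X #4, Y #5), P (X #7, Y #8), A (X #9, Y #10), P (X #10, Y #11), P (X #13, Y #12), A (X #14, Y #14) gives a common subsequence of length 8. dp[14][14] = 8 confirms this is the maximum.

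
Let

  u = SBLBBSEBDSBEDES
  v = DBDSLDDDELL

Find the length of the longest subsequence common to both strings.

5

One common subsequence of length 5: S (u #1, v #4), L (u #3, v #5), D (u #9, v #7), D (u #13, v #8), E (u #14, v #9). dp[15][11] = 5 confirms this is the maximum.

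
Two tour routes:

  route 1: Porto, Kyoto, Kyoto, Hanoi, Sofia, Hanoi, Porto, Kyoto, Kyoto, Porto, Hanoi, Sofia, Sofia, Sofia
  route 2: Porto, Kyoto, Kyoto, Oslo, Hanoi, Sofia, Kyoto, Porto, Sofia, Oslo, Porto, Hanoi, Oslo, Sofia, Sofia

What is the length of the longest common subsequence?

Match Porto at route 1[1]=route 2[1], Kyoto at route 1[2]=route 2[2], Kyoto at route 1[3]=route 2[3], Hanoi at route 1[4]=route 2[5], Sofia at route 1[5]=route 2[6], Porto at route 1[7]=route 2[8], Porto at route 1[10]=route 2[11], Hanoi at route 1[11]=route 2[12], Sofia at route 1[13]=route 2[14], Sofia at route 1[14]=route 2[15] — 10 stops in the same relative order in both. Since dp[14][15] = 10, nothing longer is possible.

10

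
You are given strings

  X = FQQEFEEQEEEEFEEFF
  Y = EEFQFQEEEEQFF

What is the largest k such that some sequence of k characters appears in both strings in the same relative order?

10

Match F (X #1, Y #3), Q (X #3, Y #4), F (X #5, Y #5), Q (X #8, Y #6), E (X #9, Y #7), E (X #10, Y #8), E (X #11, Y #9), E (X #12, Y #10), F (X #16, Y #12), F (X #17, Y #13) — 10 characters in the same relative order in both. Since dp[17][13] = 10, nothing longer is possible.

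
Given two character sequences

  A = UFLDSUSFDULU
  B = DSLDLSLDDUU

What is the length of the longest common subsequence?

6

Match L [3,3] → D [4,4] → S [5,6] → D [9,9] → U [10,10] → U [12,11] — 6 characters in the same relative order in both. Since dp[12][11] = 6, nothing longer is possible.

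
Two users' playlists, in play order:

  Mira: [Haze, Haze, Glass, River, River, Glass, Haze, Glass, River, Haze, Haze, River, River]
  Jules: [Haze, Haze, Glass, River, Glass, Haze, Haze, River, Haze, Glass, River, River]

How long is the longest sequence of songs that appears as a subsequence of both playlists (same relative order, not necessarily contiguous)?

Taking Haze at Mira[1]=Jules[1], Haze at Mira[2]=Jules[2], Glass at Mira[3]=Jules[3], River at Mira[5]=Jules[4], Glass at Mira[6]=Jules[5], Haze at Mira[7]=Jules[7], River at Mira[9]=Jules[8], Haze at Mira[10]=Jules[9], River at Mira[12]=Jules[11], River at Mira[13]=Jules[12] gives a common subsequence of length 10. The LCS DP gives dp[13][12] = 10, so this is optimal.

10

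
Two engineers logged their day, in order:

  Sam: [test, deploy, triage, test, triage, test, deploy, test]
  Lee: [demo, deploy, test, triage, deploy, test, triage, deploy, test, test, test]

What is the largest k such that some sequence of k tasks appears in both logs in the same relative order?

Match test at Sam[1]=Lee[3] → deploy at Sam[2]=Lee[5] → triage at Sam[3]=Lee[7] → test at Sam[4]=Lee[9] → test at Sam[6]=Lee[10] → test at Sam[8]=Lee[11] — 6 tasks in the same relative order in both. Since dp[8][11] = 6, nothing longer is possible.

6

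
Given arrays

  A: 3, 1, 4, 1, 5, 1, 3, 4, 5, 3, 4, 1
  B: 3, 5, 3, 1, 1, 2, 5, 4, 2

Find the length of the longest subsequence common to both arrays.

5

Let dp[i][j] be the LCS length of the first i values of A and the first j values of B. dp[i][j] = dp[i-1][j-1]+1 when the i-th and j-th values match, else max(dp[i-1][j], dp[i][j-1]).
    ·  3  5  3  1  1  2  5  4  2
 ·  0  0  0  0  0  0  0  0  0  0
 3  0  1  1  1  1  1  1  1  1  1
 1  0  1  1  1  2  2  2  2  2  2
 4  0  1  1  1  2  2  2  2  3  3
 1  0  1  1  1  2  3  3  3  3  3
 5  0  1  2  2  2  3  3  4  4  4
 1  0  1  2  2  3  3  3  4  4  4
 3  0  1  2  3  3  3  3  4  4  4
 4  0  1  2  3  3  3  3  4  5  5
 5  0  1  2  3  3  3  3  4  5  5
 3  0  1  2  3  3  3  3  4  5  5
 4  0  1  2  3  3  3  3  4  5  5
 1  0  1  2  3  4  4  4  4  5  5
dp[12][9] = 5. One LCS (by backtracking along matches): 3, 1, 1, 5, 4.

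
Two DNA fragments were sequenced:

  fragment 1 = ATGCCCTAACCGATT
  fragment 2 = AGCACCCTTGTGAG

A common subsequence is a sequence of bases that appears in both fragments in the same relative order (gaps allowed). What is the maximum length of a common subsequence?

Match A at fragment 1[1]=fragment 2[1] → G at fragment 1[3]=fragment 2[2] → C at fragment 1[4]=fragment 2[5] → C at fragment 1[5]=fragment 2[6] → C at fragment 1[6]=fragment 2[7] → T at fragment 1[7]=fragment 2[11] → A at fragment 1[9]=fragment 2[13] → G at fragment 1[12]=fragment 2[14] — 8 bases in the same relative order in both. The LCS DP gives dp[15][14] = 8, so this is optimal.

8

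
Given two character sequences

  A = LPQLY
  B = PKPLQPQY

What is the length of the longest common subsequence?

4

Taking L (A #1, B #4), then P (A #2, B #6), then Q (A #3, B #7), then Y (A #5, B #8) gives a common subsequence of length 4. dp[5][8] = 4 confirms this is the maximum.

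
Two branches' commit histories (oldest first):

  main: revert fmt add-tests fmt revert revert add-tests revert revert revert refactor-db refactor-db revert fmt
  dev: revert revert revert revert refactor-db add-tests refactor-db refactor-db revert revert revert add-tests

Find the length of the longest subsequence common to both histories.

Pick revert [1,2], then revert [5,3], then revert [6,4], then add-tests [7,6], then revert [8,9], then revert [9,10], then revert [10,11]; all 7 commits appear in both, in order. Since dp[14][12] = 7, nothing longer is possible.

7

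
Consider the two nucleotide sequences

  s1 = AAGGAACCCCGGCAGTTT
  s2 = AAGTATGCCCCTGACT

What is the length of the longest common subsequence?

Match A [1,1], then A [2,2], then G [3,3], then G [4,7], then C [7,8], then C [8,9], then C [9,10], then C [10,11], then G [11,13], then C [13,15], then T [18,16] — 11 bases in the same relative order in both, and the DP table's final entry dp[18][16] is also 11, so no common subsequence is longer.

11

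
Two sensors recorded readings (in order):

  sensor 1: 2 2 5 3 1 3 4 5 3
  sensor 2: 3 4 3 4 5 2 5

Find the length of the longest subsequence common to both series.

4

Let dp[i][j] be the LCS length of the first i values of sensor 1 and the first j values of sensor 2. dp[i][j] = dp[i-1][j-1]+1 when the i-th and j-th values match, else max(dp[i-1][j], dp[i][j-1]).
    ·  3  4  3  4  5  2  5
 ·  0  0  0  0  0  0  0  0
 2  0  0  0  0  0  0  1  1
 2  0  0  0  0  0  0  1  1
 5  0  0  0  0  0  1  1  2
 3  0  1  1  1  1  1  1  2
 1  0  1  1  1  1  1  1  2
 3  0  1  1  2  2  2  2  2
 4  0  1  2  2  3  3  3  3
 5  0  1  2  2  3  4  4  4
 3  0  1  2  3  3  4  4  4
dp[9][7] = 4. One LCS (by backtracking along matches): 3, 3, 4, 5.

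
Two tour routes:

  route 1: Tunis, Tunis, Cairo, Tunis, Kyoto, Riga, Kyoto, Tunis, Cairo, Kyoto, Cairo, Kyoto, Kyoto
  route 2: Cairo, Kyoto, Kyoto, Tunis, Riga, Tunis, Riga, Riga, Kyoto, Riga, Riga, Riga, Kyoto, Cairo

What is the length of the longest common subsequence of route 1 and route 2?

6

One common subsequence of length 6: Tunis at route 1[1]=route 2[4], Tunis at route 1[2]=route 2[6], Kyoto at route 1[5]=route 2[9], Riga at route 1[6]=route 2[12], Kyoto at route 1[10]=route 2[13], Cairo at route 1[11]=route 2[14]. The LCS DP gives dp[13][14] = 6, so this is optimal.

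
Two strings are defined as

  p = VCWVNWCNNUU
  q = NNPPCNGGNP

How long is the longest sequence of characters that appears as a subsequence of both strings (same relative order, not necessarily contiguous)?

4

Match N [5,2]; then C [7,5]; then N [8,6]; then N [9,9] — 4 characters in the same relative order in both. The LCS DP gives dp[11][10] = 4, so this is optimal.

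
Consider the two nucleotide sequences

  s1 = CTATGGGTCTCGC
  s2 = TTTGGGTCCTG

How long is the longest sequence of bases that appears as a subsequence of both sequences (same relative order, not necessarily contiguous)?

Let dp[i][j] be the LCS length of the first i bases of s1 and the first j bases of s2. dp[i][j] = dp[i-1][j-1]+1 when the i-th and j-th bases match, else max(dp[i-1][j], dp[i][j-1]).
    ·  T  T  T  G  G  G  T  C  C  T  G
 ·  0  0  0  0  0  0  0  0  0  0  0  0
 C  0  0  0  0  0  0  0  0  1  1  1  1
 T  0  1  1  1  1  1  1  1  1  1  2  2
 A  0  1  1  1  1  1  1  1  1  1  2  2
 T  0  1  2  2  2  2  2  2  2  2  2  2
 G  0  1  2  2  3  3  3  3  3  3  3  3
 G  0  1  2  2  3  4  4  4  4  4  4  4
 G  0  1  2  2  3  4  5  5  5  5  5  5
 T  0  1  2  3  3  4  5  6  6  6  6  6
 C  0  1  2  3  3  4  5  6  7  7  7  7
 T  0  1  2  3  3  4  5  6  7  7  8  8
 C  0  1  2  3  3  4  5  6  7  8  8  8
 G  0  1  2  3  4  4  5  6  7  8  8  9
 C  0  1  2  3  4  4  5  6  7  8  8  9
dp[13][11] = 9. One LCS (by backtracking along matches): TTGGGTCTG.

9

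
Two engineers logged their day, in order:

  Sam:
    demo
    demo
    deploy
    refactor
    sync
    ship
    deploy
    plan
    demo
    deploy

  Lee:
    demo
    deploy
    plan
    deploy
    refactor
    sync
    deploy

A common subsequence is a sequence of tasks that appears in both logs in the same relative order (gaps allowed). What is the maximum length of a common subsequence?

Pick demo [1,1] → deploy [3,4] → refactor [4,5] → sync [5,6] → deploy [10,7]; all 5 tasks appear in both, in order. Since dp[10][7] = 5, nothing longer is possible.

5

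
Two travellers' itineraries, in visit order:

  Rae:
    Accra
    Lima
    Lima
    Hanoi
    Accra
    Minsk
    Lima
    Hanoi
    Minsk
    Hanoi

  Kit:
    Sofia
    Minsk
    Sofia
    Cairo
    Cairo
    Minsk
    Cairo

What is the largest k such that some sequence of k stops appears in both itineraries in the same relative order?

Pick Minsk at Rae[6]=Kit[2], then Minsk at Rae[9]=Kit[6]; all 2 stops appear in both, in order. The LCS DP gives dp[10][7] = 2, so this is optimal.

2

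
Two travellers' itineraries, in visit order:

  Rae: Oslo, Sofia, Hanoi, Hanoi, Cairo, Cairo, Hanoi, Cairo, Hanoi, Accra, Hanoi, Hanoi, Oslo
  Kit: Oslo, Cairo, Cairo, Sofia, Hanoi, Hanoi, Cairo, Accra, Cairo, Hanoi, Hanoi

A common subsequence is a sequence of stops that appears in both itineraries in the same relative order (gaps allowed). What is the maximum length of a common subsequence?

8

One common subsequence of length 8: Oslo (Rae #1, Kit #1); then Sofia (Rae #2, Kit #4); then Hanoi (Rae #3, Kit #5); then Hanoi (Rae #4, Kit #6); then Cairo (Rae #5, Kit #7); then Cairo (Rae #8, Kit #9); then Hanoi (Rae #11, Kit #10); then Hanoi (Rae #12, Kit #11). Since dp[13][11] = 8, nothing longer is possible.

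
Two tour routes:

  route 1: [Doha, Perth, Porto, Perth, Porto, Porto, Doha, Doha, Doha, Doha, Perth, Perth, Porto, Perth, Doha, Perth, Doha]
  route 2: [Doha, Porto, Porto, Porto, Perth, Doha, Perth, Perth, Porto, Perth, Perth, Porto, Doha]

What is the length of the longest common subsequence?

Match Doha (route 1 #1, route 2 #1), then Porto (route 1 #3, route 2 #2), then Porto (route 1 #5, route 2 #3), then Porto (route 1 #6, route 2 #4), then Doha (route 1 #10, route 2 #6), then Perth (route 1 #11, route 2 #7), then Perth (route 1 #12, route 2 #8), then Porto (route 1 #13, route 2 #9), then Perth (route 1 #14, route 2 #10), then Perth (route 1 #16, route 2 #11), then Doha (route 1 #17, route 2 #13) — 11 stops in the same relative order in both. The LCS DP gives dp[17][13] = 11, so this is optimal.

11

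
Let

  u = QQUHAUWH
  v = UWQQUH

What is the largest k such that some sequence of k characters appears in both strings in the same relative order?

Let dp[i][j] be the LCS length of the first i characters of u and the first j characters of v. dp[i][j] = dp[i-1][j-1]+1 when the i-th and j-th characters match, else max(dp[i-1][j], dp[i][j-1]).
    ·  U  W  Q  Q  U  H
 ·  0  0  0  0  0  0  0
 Q  0  0  0  1  1  1  1
 Q  0  0  0  1  2  2  2
 U  0  1  1  1  2  3  3
 H  0  1  1  1  2  3  4
 A  0  1  1  1  2  3  4
 U  0  1  1  1  2  3  4
 W  0  1  2  2  2  3  4
 H  0  1  2  2  2  3  4
dp[8][6] = 4. One LCS (by backtracking along matches): QQUH.

4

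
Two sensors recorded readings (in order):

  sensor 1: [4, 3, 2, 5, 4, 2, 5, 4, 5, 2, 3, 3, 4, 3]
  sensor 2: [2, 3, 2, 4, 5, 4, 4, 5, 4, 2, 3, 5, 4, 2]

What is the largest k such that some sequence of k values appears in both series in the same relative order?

9

Taking 3 at sensor 1[2]=sensor 2[2] → 2 at sensor 1[3]=sensor 2[3] → 5 at sensor 1[4]=sensor 2[5] → 4 at sensor 1[5]=sensor 2[7] → 5 at sensor 1[7]=sensor 2[8] → 4 at sensor 1[8]=sensor 2[9] → 2 at sensor 1[10]=sensor 2[10] → 3 at sensor 1[11]=sensor 2[11] → 4 at sensor 1[13]=sensor 2[13] gives a common subsequence of length 9, and the DP table's final entry dp[14][14] is also 9, so no common subsequence is longer.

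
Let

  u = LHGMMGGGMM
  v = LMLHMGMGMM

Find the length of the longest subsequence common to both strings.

7

Match L at u[1]=v[3]; then H at u[2]=v[4]; then G at u[3]=v[6]; then M at u[5]=v[7]; then G at u[8]=v[8]; then M at u[9]=v[9]; then M at u[10]=v[10] — 7 characters in the same relative order in both. Since dp[10][10] = 7, nothing longer is possible.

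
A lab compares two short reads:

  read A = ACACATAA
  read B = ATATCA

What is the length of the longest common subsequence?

Let dp[i][j] be the LCS length of the first i bases of read A and the first j bases of read B. dp[i][j] = dp[i-1][j-1]+1 when the i-th and j-th bases match, else max(dp[i-1][j], dp[i][j-1]).
    ·  A  T  A  T  C  A
 ·  0  0  0  0  0  0  0
 A  0  1  1  1  1  1  1
 C  0  1  1  1  1  2  2
 A  0  1  1  2  2  2  3
 C  0  1  1  2  2  3  3
 A  0  1  1  2  2  3  4
 T  0  1  2  2  3  3  4
 A  0  1  2  3  3  3  4
 A  0  1  2  3  3  3  4
dp[8][6] = 4. One LCS (by backtracking along matches): AACA.

4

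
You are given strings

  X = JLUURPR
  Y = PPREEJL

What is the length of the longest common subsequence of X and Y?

2

Let dp[i][j] be the LCS length of the first i characters of X and the first j characters of Y. dp[i][j] = dp[i-1][j-1]+1 when the i-th and j-th characters match, else max(dp[i-1][j], dp[i][j-1]).
    ·  P  P  R  E  E  J  L
 ·  0  0  0  0  0  0  0  0
 J  0  0  0  0  0  0  1  1
 L  0  0  0  0  0  0  1  2
 U  0  0  0  0  0  0  1  2
 U  0  0  0  0  0  0  1  2
 R  0  0  0  1  1  1  1  2
 P  0  1  1  1  1  1  1  2
 R  0  1  1  2  2  2  2  2
dp[7][7] = 2. One LCS (by backtracking along matches): JL.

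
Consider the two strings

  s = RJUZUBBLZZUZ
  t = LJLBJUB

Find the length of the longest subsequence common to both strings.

3

Let dp[i][j] be the LCS length of the first i characters of s and the first j characters of t. dp[i][j] = dp[i-1][j-1]+1 when the i-th and j-th characters match, else max(dp[i-1][j], dp[i][j-1]).
    ·  L  J  L  B  J  U  B
 ·  0  0  0  0  0  0  0  0
 R  0  0  0  0  0  0  0  0
 J  0  0  1  1  1  1  1  1
 U  0  0  1  1  1  1  2  2
 Z  0  0  1  1  1  1  2  2
 U  0  0  1  1  1  1  2  2
 B  0  0  1  1  2  2  2  3
 B  0  0  1  1  2  2  2  3
 L  0  1  1  2  2  2  2  3
 Z  0  1  1  2  2  2  2  3
 Z  0  1  1  2  2  2  2  3
 U  0  1  1  2  2  2  3  3
 Z  0  1  1  2  2  2  3  3
dp[12][7] = 3. One LCS (by backtracking along matches): JUB.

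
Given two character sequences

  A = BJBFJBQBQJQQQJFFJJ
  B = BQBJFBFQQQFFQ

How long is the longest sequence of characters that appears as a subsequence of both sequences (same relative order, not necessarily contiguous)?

9

One common subsequence of length 9: B (A #1, B #3); then J (A #2, B #4); then B (A #3, B #6); then F (A #4, B #7); then Q (A #11, B #8); then Q (A #12, B #9); then Q (A #13, B #10); then F (A #15, B #11); then F (A #16, B #12). dp[18][13] = 9 confirms this is the maximum.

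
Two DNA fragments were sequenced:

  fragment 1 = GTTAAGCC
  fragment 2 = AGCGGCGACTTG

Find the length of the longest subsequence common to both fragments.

4

One common subsequence of length 4: G (fragment 1 #1, fragment 2 #7), T (fragment 1 #2, fragment 2 #10), T (fragment 1 #3, fragment 2 #11), G (fragment 1 #6, fragment 2 #12). dp[8][12] = 4 confirms this is the maximum.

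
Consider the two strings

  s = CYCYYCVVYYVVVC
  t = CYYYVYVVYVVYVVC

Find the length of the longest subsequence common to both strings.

11

Match C at s[1]=t[1]; then Y at s[2]=t[3]; then Y at s[4]=t[4]; then Y at s[5]=t[6]; then V at s[7]=t[7]; then V at s[8]=t[8]; then Y at s[9]=t[9]; then Y at s[10]=t[12]; then V at s[12]=t[13]; then V at s[13]=t[14]; then C at s[14]=t[15] — 11 characters in the same relative order in both. The LCS DP gives dp[14][15] = 11, so this is optimal.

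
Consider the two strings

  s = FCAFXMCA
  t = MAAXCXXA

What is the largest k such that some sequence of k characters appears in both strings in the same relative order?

4

Taking A at s[3]=t[3]; then X at s[5]=t[4]; then C at s[7]=t[5]; then A at s[8]=t[8] gives a common subsequence of length 4, and the DP table's final entry dp[8][8] is also 4, so no common subsequence is longer.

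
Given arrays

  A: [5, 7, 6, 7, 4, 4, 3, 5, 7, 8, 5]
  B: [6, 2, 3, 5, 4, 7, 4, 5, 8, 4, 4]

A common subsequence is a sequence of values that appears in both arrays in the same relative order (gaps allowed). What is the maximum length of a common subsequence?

5

One common subsequence of length 5: 5 (A #1, B #4) → 7 (A #4, B #6) → 4 (A #6, B #7) → 5 (A #8, B #8) → 8 (A #10, B #9). The LCS DP gives dp[11][11] = 5, so this is optimal.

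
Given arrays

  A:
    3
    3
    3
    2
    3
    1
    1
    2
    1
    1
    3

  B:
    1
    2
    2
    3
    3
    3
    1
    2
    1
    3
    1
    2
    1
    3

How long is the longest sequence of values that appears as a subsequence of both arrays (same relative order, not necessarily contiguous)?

9

Taking 3 (A #1, B #4) → 3 (A #2, B #5) → 3 (A #3, B #6) → 2 (A #4, B #8) → 3 (A #5, B #10) → 1 (A #7, B #11) → 2 (A #8, B #12) → 1 (A #10, B #13) → 3 (A #11, B #14) gives a common subsequence of length 9. dp[11][14] = 9 confirms this is the maximum.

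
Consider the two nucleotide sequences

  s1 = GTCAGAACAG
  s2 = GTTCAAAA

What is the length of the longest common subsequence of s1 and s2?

Let dp[i][j] be the LCS length of the first i bases of s1 and the first j bases of s2. dp[i][j] = dp[i-1][j-1]+1 when the i-th and j-th bases match, else max(dp[i-1][j], dp[i][j-1]).
    ·  G  T  T  C  A  A  A  A
 ·  0  0  0  0  0  0  0  0  0
 G  0  1  1  1  1  1  1  1  1
 T  0  1  2  2  2  2  2  2  2
 C  0  1  2  2  3  3  3  3  3
 A  0  1  2  2  3  4  4  4  4
 G  0  1  2  2  3  4  4  4  4
 A  0  1  2  2  3  4  5  5  5
 A  0  1  2  2  3  4  5  6  6
 C  0  1  2  2  3  4  5  6  6
 A  0  1  2  2  3  4  5  6  7
 G  0  1  2  2  3  4  5  6  7
dp[10][8] = 7. One LCS (by backtracking along matches): GTCAAAA.

7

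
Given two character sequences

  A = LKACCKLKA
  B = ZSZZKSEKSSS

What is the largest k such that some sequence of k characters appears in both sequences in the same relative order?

Let dp[i][j] be the LCS length of the first i characters of A and the first j characters of B. dp[i][j] = dp[i-1][j-1]+1 when the i-th and j-th characters match, else max(dp[i-1][j], dp[i][j-1]).
    ·  Z  S  Z  Z  K  S  E  K  S  S  S
 ·  0  0  0  0  0  0  0  0  0  0  0  0
 L  0  0  0  0  0  0  0  0  0  0  0  0
 K  0  0  0  0  0  1  1  1  1  1  1  1
 A  0  0  0  0  0  1  1  1  1  1  1  1
 C  0  0  0  0  0  1  1  1  1  1  1  1
 C  0  0  0  0  0  1  1  1  1  1  1  1
 K  0  0  0  0  0  1  1  1  2  2  2  2
 L  0  0  0  0  0  1  1  1  2  2  2  2
 K  0  0  0  0  0  1  1  1  2  2  2  2
 A  0  0  0  0  0  1  1  1  2  2  2  2
dp[9][11] = 2. One LCS (by backtracking along matches): KK.

2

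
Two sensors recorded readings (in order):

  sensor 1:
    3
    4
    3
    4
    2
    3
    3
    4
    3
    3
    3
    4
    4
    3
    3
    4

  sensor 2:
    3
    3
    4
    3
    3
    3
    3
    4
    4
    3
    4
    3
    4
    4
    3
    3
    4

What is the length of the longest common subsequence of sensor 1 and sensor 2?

13

One common subsequence of length 13: 3 (sensor 1 #1, sensor 2 #2) → 4 (sensor 1 #2, sensor 2 #3) → 3 (sensor 1 #3, sensor 2 #5) → 3 (sensor 1 #6, sensor 2 #6) → 3 (sensor 1 #7, sensor 2 #7) → 4 (sensor 1 #8, sensor 2 #9) → 3 (sensor 1 #9, sensor 2 #10) → 3 (sensor 1 #11, sensor 2 #12) → 4 (sensor 1 #12, sensor 2 #13) → 4 (sensor 1 #13, sensor 2 #14) → 3 (sensor 1 #14, sensor 2 #15) → 3 (sensor 1 #15, sensor 2 #16) → 4 (sensor 1 #16, sensor 2 #17). dp[16][17] = 13 confirms this is the maximum.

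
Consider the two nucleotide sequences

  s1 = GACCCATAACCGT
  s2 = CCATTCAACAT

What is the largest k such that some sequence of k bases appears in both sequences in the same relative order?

8

Let dp[i][j] be the LCS length of the first i bases of s1 and the first j bases of s2. dp[i][j] = dp[i-1][j-1]+1 when the i-th and j-th bases match, else max(dp[i-1][j], dp[i][j-1]).
    ·  C  C  A  T  T  C  A  A  C  A  T
 ·  0  0  0  0  0  0  0  0  0  0  0  0
 G  0  0  0  0  0  0  0  0  0  0  0  0
 A  0  0  0  1  1  1  1  1  1  1  1  1
 C  0  1  1  1  1  1  2  2  2  2  2  2
 C  0  1  2  2  2  2  2  2  2  3  3  3
 C  0  1  2  2  2  2  3  3  3  3  3  3
 A  0  1  2  3  3  3  3  4  4  4  4  4
 T  0  1  2  3  4  4  4  4  4  4  4  5
 A  0  1  2  3  4  4  4  5  5  5  5  5
 A  0  1  2  3  4  4  4  5  6  6  6  6
 C  0  1  2  3  4  4  5  5  6  7  7  7
 C  0  1  2  3  4  4  5  5  6  7  7  7
 G  0  1  2  3  4  4  5  5  6  7  7  7
 T  0  1  2  3  4  5  5  5  6  7  7  8
dp[13][11] = 8. One LCS (by backtracking along matches): CCATAACT.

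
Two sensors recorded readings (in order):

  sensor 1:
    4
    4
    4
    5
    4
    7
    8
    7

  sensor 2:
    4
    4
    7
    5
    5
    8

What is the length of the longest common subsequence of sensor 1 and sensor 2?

4

Taking 4 at sensor 1[1]=sensor 2[1]; then 4 at sensor 1[2]=sensor 2[2]; then 5 at sensor 1[4]=sensor 2[5]; then 8 at sensor 1[7]=sensor 2[6] gives a common subsequence of length 4, and the DP table's final entry dp[8][6] is also 4, so no common subsequence is longer.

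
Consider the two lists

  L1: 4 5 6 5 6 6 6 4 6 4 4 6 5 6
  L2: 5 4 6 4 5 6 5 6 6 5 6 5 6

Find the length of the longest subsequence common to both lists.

9

One common subsequence of length 9: 4 (L1 #1, L2 #4), then 5 (L1 #2, L2 #5), then 6 (L1 #3, L2 #6), then 5 (L1 #4, L2 #7), then 6 (L1 #5, L2 #8), then 6 (L1 #6, L2 #9), then 6 (L1 #12, L2 #11), then 5 (L1 #13, L2 #12), then 6 (L1 #14, L2 #13). The LCS DP gives dp[14][13] = 9, so this is optimal.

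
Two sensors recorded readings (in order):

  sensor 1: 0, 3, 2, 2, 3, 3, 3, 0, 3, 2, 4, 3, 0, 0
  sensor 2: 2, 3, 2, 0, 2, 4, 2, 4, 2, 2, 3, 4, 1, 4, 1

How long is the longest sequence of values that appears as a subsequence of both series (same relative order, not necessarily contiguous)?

Pick 3 (sensor 1 #2, sensor 2 #2); then 2 (sensor 1 #3, sensor 2 #3); then 2 (sensor 1 #4, sensor 2 #5); then 2 (sensor 1 #10, sensor 2 #7); then 4 (sensor 1 #11, sensor 2 #8); then 3 (sensor 1 #12, sensor 2 #11); all 6 values appear in both, in order. The LCS DP gives dp[14][15] = 6, so this is optimal.

6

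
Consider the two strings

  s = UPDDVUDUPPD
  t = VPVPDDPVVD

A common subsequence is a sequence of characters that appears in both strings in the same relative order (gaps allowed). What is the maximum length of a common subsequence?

5

Pick P at s[2]=t[4], then D at s[3]=t[5], then D at s[4]=t[6], then V at s[5]=t[9], then D at s[11]=t[10]; all 5 characters appear in both, in order. The LCS DP gives dp[11][10] = 5, so this is optimal.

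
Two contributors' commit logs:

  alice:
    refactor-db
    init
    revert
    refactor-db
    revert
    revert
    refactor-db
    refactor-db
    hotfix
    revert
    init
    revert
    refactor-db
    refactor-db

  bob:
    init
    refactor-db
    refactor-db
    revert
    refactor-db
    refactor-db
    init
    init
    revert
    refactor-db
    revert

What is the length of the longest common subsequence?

8

One common subsequence of length 8: refactor-db (alice #1, bob #2), refactor-db (alice #4, bob #3), revert (alice #6, bob #4), refactor-db (alice #7, bob #5), refactor-db (alice #8, bob #6), init (alice #11, bob #8), revert (alice #12, bob #9), refactor-db (alice #13, bob #10), and the DP table's final entry dp[14][11] is also 8, so no common subsequence is longer.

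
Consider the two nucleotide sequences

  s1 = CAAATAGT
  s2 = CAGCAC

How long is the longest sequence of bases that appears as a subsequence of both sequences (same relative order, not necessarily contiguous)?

3

One common subsequence of length 3: C [1,1] → A [2,2] → A [3,5], and the DP table's final entry dp[8][6] is also 3, so no common subsequence is longer.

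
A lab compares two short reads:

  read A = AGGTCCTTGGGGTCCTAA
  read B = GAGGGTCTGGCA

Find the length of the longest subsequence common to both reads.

10

Match A (read A #1, read B #2), G (read A #2, read B #4), G (read A #3, read B #5), T (read A #4, read B #6), C (read A #6, read B #7), T (read A #8, read B #8), G (read A #11, read B #9), G (read A #12, read B #10), C (read A #15, read B #11), A (read A #18, read B #12) — 10 bases in the same relative order in both. dp[18][12] = 10 confirms this is the maximum.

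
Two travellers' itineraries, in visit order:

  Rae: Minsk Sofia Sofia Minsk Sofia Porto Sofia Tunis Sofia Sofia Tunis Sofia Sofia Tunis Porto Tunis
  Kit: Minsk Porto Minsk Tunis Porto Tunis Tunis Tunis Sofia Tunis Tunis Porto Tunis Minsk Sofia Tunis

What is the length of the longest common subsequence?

9

Match Minsk [1,1], Minsk [4,3], Porto [6,5], Tunis [8,8], Sofia [10,9], Tunis [11,10], Tunis [14,11], Porto [15,12], Tunis [16,16] — 9 stops in the same relative order in both. dp[16][16] = 9 confirms this is the maximum.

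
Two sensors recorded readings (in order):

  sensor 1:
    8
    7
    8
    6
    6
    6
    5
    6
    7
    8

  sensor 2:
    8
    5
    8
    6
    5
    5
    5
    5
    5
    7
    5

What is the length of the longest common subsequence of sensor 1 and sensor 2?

5

Let dp[i][j] be the LCS length of the first i values of sensor 1 and the first j values of sensor 2. dp[i][j] = dp[i-1][j-1]+1 when the i-th and j-th values match, else max(dp[i-1][j], dp[i][j-1]).
    ·  8  5  8  6  5  5  5  5  5  7  5
 ·  0  0  0  0  0  0  0  0  0  0  0  0
 8  0  1  1  1  1  1  1  1  1  1  1  1
 7  0  1  1  1  1  1  1  1  1  1  2  2
 8  0  1  1  2  2  2  2  2  2  2  2  2
 6  0  1  1  2  3  3  3  3  3  3  3  3
 6  0  1  1  2  3  3  3  3  3  3  3  3
 6  0  1  1  2  3  3  3  3  3  3  3  3
 5  0  1  2  2  3  4  4  4  4  4  4  4
 6  0  1  2  2  3  4  4  4  4  4  4  4
 7  0  1  2  2  3  4  4  4  4  4  5  5
 8  0  1  2  3  3  4  4  4  4  4  5  5
dp[10][11] = 5. One LCS (by backtracking along matches): 8, 8, 6, 5, 7.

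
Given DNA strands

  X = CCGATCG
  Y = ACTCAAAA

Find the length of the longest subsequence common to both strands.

Match C [1,2] → C [2,4] → A [4,8] — 3 bases in the same relative order in both. Since dp[7][8] = 3, nothing longer is possible.

3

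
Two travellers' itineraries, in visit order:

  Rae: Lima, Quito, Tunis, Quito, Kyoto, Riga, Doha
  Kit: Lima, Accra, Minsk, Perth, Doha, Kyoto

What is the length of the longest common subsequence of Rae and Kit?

Pick Lima [1,1]; then Kyoto [5,6]; all 2 stops appear in both, in order. The LCS DP gives dp[7][6] = 2, so this is optimal.

2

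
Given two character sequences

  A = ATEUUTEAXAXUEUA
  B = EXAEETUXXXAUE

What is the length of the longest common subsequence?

One common subsequence of length 7: A at A[1]=B[3] → T at A[2]=B[6] → U at A[4]=B[7] → X at A[9]=B[10] → A at A[10]=B[11] → U at A[12]=B[12] → E at A[13]=B[13]. The LCS DP gives dp[15][13] = 7, so this is optimal.

7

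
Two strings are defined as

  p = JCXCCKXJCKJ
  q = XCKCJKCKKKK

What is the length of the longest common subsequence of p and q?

6

Let dp[i][j] be the LCS length of the first i characters of p and the first j characters of q. dp[i][j] = dp[i-1][j-1]+1 when the i-th and j-th characters match, else max(dp[i-1][j], dp[i][j-1]).
    ·  X  C  K  C  J  K  C  K  K  K  K
 ·  0  0  0  0  0  0  0  0  0  0  0  0
 J  0  0  0  0  0  1  1  1  1  1  1  1
 C  0  0  1  1  1  1  1  2  2  2  2  2
 X  0  1  1  1  1  1  1  2  2  2  2  2
 C  0  1  2  2  2  2  2  2  2  2  2  2
 C  0  1  2  2  3  3  3  3  3  3  3  3
 K  0  1  2  3  3  3  4  4  4  4  4  4
 X  0  1  2  3  3  3  4  4  4  4  4  4
 J  0  1  2  3  3  4  4  4  4  4  4  4
 C  0  1  2  3  4  4  4  5  5  5  5  5
 K  0  1  2  3  4  4  5  5  6  6  6  6
 J  0  1  2  3  4  5  5  5  6  6  6  6
dp[11][11] = 6. One LCS (by backtracking along matches): XCCKCK.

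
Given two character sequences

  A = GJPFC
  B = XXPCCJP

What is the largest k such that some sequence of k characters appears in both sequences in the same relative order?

2

One common subsequence of length 2: J at A[2]=B[6]; then P at A[3]=B[7]. dp[5][7] = 2 confirms this is the maximum.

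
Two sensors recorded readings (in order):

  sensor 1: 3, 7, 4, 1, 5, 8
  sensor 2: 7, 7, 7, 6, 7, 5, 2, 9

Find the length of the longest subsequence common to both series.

Taking 7 at sensor 1[2]=sensor 2[5], then 5 at sensor 1[5]=sensor 2[6] gives a common subsequence of length 2. dp[6][8] = 2 confirms this is the maximum.

2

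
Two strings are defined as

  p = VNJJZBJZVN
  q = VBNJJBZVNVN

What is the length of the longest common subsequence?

8

One common subsequence of length 8: V at p[1]=q[1] → N at p[2]=q[3] → J at p[3]=q[4] → J at p[4]=q[5] → B at p[6]=q[6] → Z at p[8]=q[7] → V at p[9]=q[10] → N at p[10]=q[11], and the DP table's final entry dp[10][11] is also 8, so no common subsequence is longer.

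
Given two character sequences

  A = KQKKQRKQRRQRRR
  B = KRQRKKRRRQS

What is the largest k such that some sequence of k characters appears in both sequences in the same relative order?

Taking K [1,1]; then Q [2,3]; then K [3,5]; then K [4,6]; then R [6,7]; then R [9,8]; then R [10,9]; then Q [11,10] gives a common subsequence of length 8. dp[14][11] = 8 confirms this is the maximum.

8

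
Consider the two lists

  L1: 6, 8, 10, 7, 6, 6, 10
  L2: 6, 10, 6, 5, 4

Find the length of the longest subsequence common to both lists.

3

Let dp[i][j] be the LCS length of the first i values of L1 and the first j values of L2. dp[i][j] = dp[i-1][j-1]+1 when the i-th and j-th values match, else max(dp[i-1][j], dp[i][j-1]).
    ·  6 10  6  5  4
 ·  0  0  0  0  0  0
 6  0  1  1  1  1  1
 8  0  1  1  1  1  1
10  0  1  2  2  2  2
 7  0  1  2  2  2  2
 6  0  1  2  3  3  3
 6  0  1  2  3  3  3
10  0  1  2  3  3  3
dp[7][5] = 3. One LCS (by backtracking along matches): 6, 10, 6.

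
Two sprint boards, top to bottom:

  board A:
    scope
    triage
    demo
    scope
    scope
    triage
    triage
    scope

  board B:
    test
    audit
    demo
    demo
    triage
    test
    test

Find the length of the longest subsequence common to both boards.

2

Taking demo [3,4] → triage [6,5] gives a common subsequence of length 2. Since dp[8][7] = 2, nothing longer is possible.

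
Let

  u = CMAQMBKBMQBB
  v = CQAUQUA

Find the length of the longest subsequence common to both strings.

One common subsequence of length 3: C [1,1], then A [3,3], then Q [4,5]. dp[12][7] = 3 confirms this is the maximum.

3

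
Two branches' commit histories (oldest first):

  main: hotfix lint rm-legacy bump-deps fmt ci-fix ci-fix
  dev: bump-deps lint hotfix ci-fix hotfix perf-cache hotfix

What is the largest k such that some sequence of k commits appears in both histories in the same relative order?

2

One common subsequence of length 2: hotfix (main #1, dev #3), then ci-fix (main #6, dev #4). Since dp[7][7] = 2, nothing longer is possible.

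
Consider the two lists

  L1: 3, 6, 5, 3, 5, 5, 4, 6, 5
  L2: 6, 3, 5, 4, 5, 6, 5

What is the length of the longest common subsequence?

6

Match 6 (L1 #2, L2 #1); then 3 (L1 #4, L2 #2); then 5 (L1 #5, L2 #3); then 5 (L1 #6, L2 #5); then 6 (L1 #8, L2 #6); then 5 (L1 #9, L2 #7) — 6 values in the same relative order in both, and the DP table's final entry dp[9][7] is also 6, so no common subsequence is longer.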